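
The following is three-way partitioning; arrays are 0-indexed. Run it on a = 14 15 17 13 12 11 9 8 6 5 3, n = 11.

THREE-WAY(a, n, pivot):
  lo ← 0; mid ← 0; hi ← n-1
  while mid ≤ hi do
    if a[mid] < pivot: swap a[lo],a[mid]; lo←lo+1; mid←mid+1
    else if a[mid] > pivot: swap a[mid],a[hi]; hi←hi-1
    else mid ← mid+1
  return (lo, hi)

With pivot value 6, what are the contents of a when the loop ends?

pivot = 6; lo=0, mid=0, hi=10
a[mid]=14>6: swap a[0],a[10]; hi=9 → 3 15 17 13 12 11 9 8 6 5 14
a[mid]=3<6: swap a[0],a[0]; lo=1,mid=1 → 3 15 17 13 12 11 9 8 6 5 14
a[mid]=15>6: swap a[1],a[9]; hi=8 → 3 5 17 13 12 11 9 8 6 15 14
a[mid]=5<6: swap a[1],a[1]; lo=2,mid=2 → 3 5 17 13 12 11 9 8 6 15 14
a[mid]=17>6: swap a[2],a[8]; hi=7 → 3 5 6 13 12 11 9 8 17 15 14
a[mid]=6=6: mid=3
a[mid]=13>6: swap a[3],a[7]; hi=6 → 3 5 6 8 12 11 9 13 17 15 14
a[mid]=8>6: swap a[3],a[6]; hi=5 → 3 5 6 9 12 11 8 13 17 15 14
a[mid]=9>6: swap a[3],a[5]; hi=4 → 3 5 6 11 12 9 8 13 17 15 14
a[mid]=11>6: swap a[3],a[4]; hi=3 → 3 5 6 12 11 9 8 13 17 15 14
a[mid]=12>6: swap a[3],a[3]; hi=2 → 3 5 6 12 11 9 8 13 17 15 14
end: lo=2, hi=2; a = 3 5 6 12 11 9 8 13 17 15 14

3 5 6 12 11 9 8 13 17 15 14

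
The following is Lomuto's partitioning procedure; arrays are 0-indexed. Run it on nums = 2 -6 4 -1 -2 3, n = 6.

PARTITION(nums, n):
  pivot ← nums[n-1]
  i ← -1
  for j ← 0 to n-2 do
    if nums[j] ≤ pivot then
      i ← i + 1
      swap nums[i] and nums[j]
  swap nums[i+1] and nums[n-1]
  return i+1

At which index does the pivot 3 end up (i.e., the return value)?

pivot = nums[5] = 3; i = -1
j=0: nums[0]=2 ≤ 3 → i=0, swap nums[0],nums[0] (no change) → 2 -6 4 -1 -2 3
j=1: nums[1]=-6 ≤ 3 → i=1, swap nums[1],nums[1] (no change) → 2 -6 4 -1 -2 3
j=2: nums[2]=4 > 3 → no swap
j=3: nums[3]=-1 ≤ 3 → i=2, swap nums[2],nums[3] → 2 -6 -1 4 -2 3
j=4: nums[4]=-2 ≤ 3 → i=3, swap nums[3],nums[4] → 2 -6 -1 -2 4 3
final swap nums[4],nums[5] → 2 -6 -1 -2 3 4; return 4

4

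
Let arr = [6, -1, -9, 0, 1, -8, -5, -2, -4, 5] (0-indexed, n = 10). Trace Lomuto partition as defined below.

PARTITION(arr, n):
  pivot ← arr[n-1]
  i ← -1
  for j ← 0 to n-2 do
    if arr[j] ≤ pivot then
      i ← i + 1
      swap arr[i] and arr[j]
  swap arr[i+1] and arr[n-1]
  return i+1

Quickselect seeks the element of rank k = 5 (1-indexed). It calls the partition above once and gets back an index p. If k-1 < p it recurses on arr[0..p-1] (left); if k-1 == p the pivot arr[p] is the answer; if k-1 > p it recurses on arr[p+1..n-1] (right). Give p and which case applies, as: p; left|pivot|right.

8; left

pivot = arr[9] = 5; i = -1
j=0: arr[0]=6 > 5 → no swap
j=1: arr[1]=-1 ≤ 5 → i=0, swap arr[0],arr[1] → [-1, 6, -9, 0, 1, -8, -5, -2, -4, 5]
j=2: arr[2]=-9 ≤ 5 → i=1, swap arr[1],arr[2] → [-1, -9, 6, 0, 1, -8, -5, -2, -4, 5]
j=3: arr[3]=0 ≤ 5 → i=2, swap arr[2],arr[3] → [-1, -9, 0, 6, 1, -8, -5, -2, -4, 5]
j=4: arr[4]=1 ≤ 5 → i=3, swap arr[3],arr[4] → [-1, -9, 0, 1, 6, -8, -5, -2, -4, 5]
j=5: arr[5]=-8 ≤ 5 → i=4, swap arr[4],arr[5] → [-1, -9, 0, 1, -8, 6, -5, -2, -4, 5]
j=6: arr[6]=-5 ≤ 5 → i=5, swap arr[5],arr[6] → [-1, -9, 0, 1, -8, -5, 6, -2, -4, 5]
j=7: arr[7]=-2 ≤ 5 → i=6, swap arr[6],arr[7] → [-1, -9, 0, 1, -8, -5, -2, 6, -4, 5]
j=8: arr[8]=-4 ≤ 5 → i=7, swap arr[7],arr[8] → [-1, -9, 0, 1, -8, -5, -2, -4, 6, 5]
final swap arr[8],arr[9] → [-1, -9, 0, 1, -8, -5, -2, -4, 5, 6]; return 8
p = 8; k-1 = 4 < 8 ⇒ left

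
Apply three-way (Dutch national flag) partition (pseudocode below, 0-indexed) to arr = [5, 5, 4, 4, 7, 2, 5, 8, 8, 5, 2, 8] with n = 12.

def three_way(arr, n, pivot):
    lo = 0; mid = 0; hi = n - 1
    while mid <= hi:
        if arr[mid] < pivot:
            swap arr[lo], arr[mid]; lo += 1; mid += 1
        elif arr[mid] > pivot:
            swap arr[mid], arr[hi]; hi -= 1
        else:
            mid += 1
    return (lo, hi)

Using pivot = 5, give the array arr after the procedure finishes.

lo=0 mid=0 hi=11
5=5: mid=1
5=5: mid=2
4<5: swap(0,2), lo=1 mid=3 ⇒ [4, 5, 5, 4, 7, 2, 5, 8, 8, 5, 2, 8]
4<5: swap(1,3), lo=2 mid=4 ⇒ [4, 4, 5, 5, 7, 2, 5, 8, 8, 5, 2, 8]
7>5: swap(4,11), hi=10 ⇒ [4, 4, 5, 5, 8, 2, 5, 8, 8, 5, 2, 7]
8>5: swap(4,10), hi=9 ⇒ [4, 4, 5, 5, 2, 2, 5, 8, 8, 5, 8, 7]
2<5: swap(2,4), lo=3 mid=5 ⇒ [4, 4, 2, 5, 5, 2, 5, 8, 8, 5, 8, 7]
2<5: swap(3,5), lo=4 mid=6 ⇒ [4, 4, 2, 2, 5, 5, 5, 8, 8, 5, 8, 7]
5=5: mid=7
8>5: swap(7,9), hi=8 ⇒ [4, 4, 2, 2, 5, 5, 5, 5, 8, 8, 8, 7]
5=5: mid=8
8>5: swap(8,8), hi=7 ⇒ [4, 4, 2, 2, 5, 5, 5, 5, 8, 8, 8, 7]
done. lo=4 hi=7; arr=[4, 4, 2, 2, 5, 5, 5, 5, 8, 8, 8, 7]

[4, 4, 2, 2, 5, 5, 5, 5, 8, 8, 8, 7]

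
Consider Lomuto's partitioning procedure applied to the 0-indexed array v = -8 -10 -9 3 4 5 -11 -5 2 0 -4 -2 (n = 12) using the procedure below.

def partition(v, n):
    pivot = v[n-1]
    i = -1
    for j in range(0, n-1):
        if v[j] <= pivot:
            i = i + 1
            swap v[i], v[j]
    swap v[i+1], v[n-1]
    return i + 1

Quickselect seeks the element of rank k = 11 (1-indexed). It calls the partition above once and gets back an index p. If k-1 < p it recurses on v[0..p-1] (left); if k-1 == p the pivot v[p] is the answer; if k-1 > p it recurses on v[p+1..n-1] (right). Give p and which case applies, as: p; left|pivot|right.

6; right

pivot=-2, i=-1
j=0: -8≤-2, i=0, swap(0,0) ⇒ -8 -10 -9 3 4 5 -11 -5 2 0 -4 -2
j=1: -10≤-2, i=1, swap(1,1) ⇒ -8 -10 -9 3 4 5 -11 -5 2 0 -4 -2
j=2: -9≤-2, i=2, swap(2,2) ⇒ -8 -10 -9 3 4 5 -11 -5 2 0 -4 -2
j=3: 3>-2, skip
j=4: 4>-2, skip
j=5: 5>-2, skip
j=6: -11≤-2, i=3, swap(3,6) ⇒ -8 -10 -9 -11 4 5 3 -5 2 0 -4 -2
j=7: -5≤-2, i=4, swap(4,7) ⇒ -8 -10 -9 -11 -5 5 3 4 2 0 -4 -2
j=8: 2>-2, skip
j=9: 0>-2, skip
j=10: -4≤-2, i=5, swap(5,10) ⇒ -8 -10 -9 -11 -5 -4 3 4 2 0 5 -2
swap(6,11) ⇒ -8 -10 -9 -11 -5 -4 -2 4 2 0 5 3; return 6
p = 6; k-1 = 10 > 6 ⇒ right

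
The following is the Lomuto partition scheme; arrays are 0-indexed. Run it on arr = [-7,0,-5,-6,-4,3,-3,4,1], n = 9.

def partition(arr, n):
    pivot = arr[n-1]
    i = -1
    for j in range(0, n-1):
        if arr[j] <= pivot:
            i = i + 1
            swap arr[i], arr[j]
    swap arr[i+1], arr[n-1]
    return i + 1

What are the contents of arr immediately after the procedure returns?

[-7,0,-5,-6,-4,-3,1,4,3]

pivot=1, i=-1
j=0: -7≤1, i=0, swap(0,0) ⇒ [-7,0,-5,-6,-4,3,-3,4,1]
j=1: 0≤1, i=1, swap(1,1) ⇒ [-7,0,-5,-6,-4,3,-3,4,1]
j=2: -5≤1, i=2, swap(2,2) ⇒ [-7,0,-5,-6,-4,3,-3,4,1]
j=3: -6≤1, i=3, swap(3,3) ⇒ [-7,0,-5,-6,-4,3,-3,4,1]
j=4: -4≤1, i=4, swap(4,4) ⇒ [-7,0,-5,-6,-4,3,-3,4,1]
j=5: 3>1, skip
j=6: -3≤1, i=5, swap(5,6) ⇒ [-7,0,-5,-6,-4,-3,3,4,1]
j=7: 4>1, skip
swap(6,8) ⇒ [-7,0,-5,-6,-4,-3,1,4,3]; return 6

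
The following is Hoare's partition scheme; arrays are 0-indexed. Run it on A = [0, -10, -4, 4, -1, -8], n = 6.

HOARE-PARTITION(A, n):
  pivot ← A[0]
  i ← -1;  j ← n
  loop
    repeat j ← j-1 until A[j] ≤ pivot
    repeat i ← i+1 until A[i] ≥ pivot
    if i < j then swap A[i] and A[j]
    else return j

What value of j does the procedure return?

pivot = A[0] = 0; i = -1, j = 6
j→5 (A[5]=-8≤0), i→0 (A[0]=0≥0); i<j, swap → [-8, -10, -4, 4, -1, 0]
j→4 (A[4]=-1≤0), i→3 (A[3]=4≥0); i<j, swap → [-8, -10, -4, -1, 4, 0]
j→3, i→4; i≥j, return j=3. A = [-8, -10, -4, -1, 4, 0]

3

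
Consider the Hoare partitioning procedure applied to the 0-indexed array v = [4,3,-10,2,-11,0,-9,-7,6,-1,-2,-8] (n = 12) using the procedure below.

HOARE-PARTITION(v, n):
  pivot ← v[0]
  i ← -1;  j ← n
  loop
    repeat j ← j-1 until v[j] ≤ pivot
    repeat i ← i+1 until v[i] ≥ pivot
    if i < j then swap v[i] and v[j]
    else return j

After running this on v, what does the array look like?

[-8,3,-10,2,-11,0,-9,-7,-2,-1,6,4]

pivot = v[0] = 4; i = -1, j = 12
j→11 (v[11]=-8≤4), i→0 (v[0]=4≥4); i<j, swap → [-8,3,-10,2,-11,0,-9,-7,6,-1,-2,4]
j→10 (v[10]=-2≤4), i→8 (v[8]=6≥4); i<j, swap → [-8,3,-10,2,-11,0,-9,-7,-2,-1,6,4]
j→9, i→10; i≥j, return j=9. v = [-8,3,-10,2,-11,0,-9,-7,-2,-1,6,4]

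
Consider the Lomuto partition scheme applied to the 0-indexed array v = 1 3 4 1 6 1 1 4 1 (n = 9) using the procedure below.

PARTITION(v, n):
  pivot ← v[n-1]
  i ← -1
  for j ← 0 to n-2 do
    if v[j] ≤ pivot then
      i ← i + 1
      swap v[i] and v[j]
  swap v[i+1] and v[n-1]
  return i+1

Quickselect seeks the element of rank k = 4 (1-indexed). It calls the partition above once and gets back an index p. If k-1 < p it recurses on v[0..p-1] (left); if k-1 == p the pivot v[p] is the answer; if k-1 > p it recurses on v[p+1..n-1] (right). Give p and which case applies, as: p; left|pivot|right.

4; left

pivot=1, i=-1
j=0: 1≤1, i=0, swap(0,0) ⇒ 1 3 4 1 6 1 1 4 1
j=1: 3>1, skip
j=2: 4>1, skip
j=3: 1≤1, i=1, swap(1,3) ⇒ 1 1 4 3 6 1 1 4 1
j=4: 6>1, skip
j=5: 1≤1, i=2, swap(2,5) ⇒ 1 1 1 3 6 4 1 4 1
j=6: 1≤1, i=3, swap(3,6) ⇒ 1 1 1 1 6 4 3 4 1
j=7: 4>1, skip
swap(4,8) ⇒ 1 1 1 1 1 4 3 4 6; return 4
p = 4; k-1 = 3 < 4 ⇒ left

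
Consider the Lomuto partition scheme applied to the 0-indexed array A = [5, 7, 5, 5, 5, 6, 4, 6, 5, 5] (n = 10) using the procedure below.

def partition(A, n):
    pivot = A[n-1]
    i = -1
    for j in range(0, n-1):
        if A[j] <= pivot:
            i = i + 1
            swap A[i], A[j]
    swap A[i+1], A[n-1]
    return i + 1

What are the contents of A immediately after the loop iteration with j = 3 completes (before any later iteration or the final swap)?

[5, 5, 5, 7, 5, 6, 4, 6, 5, 5]

pivot = A[9] = 5; i = -1
j=0: A[0]=5 ≤ 5 → i=0, swap A[0],A[0] (no change) → [5, 7, 5, 5, 5, 6, 4, 6, 5, 5]
j=1: A[1]=7 > 5 → no swap
j=2: A[2]=5 ≤ 5 → i=1, swap A[1],A[2] → [5, 5, 7, 5, 5, 6, 4, 6, 5, 5]
j=3: A[3]=5 ≤ 5 → i=2, swap A[2],A[3] → [5, 5, 5, 7, 5, 6, 4, 6, 5, 5]
(after j=3) A = [5, 5, 5, 7, 5, 6, 4, 6, 5, 5]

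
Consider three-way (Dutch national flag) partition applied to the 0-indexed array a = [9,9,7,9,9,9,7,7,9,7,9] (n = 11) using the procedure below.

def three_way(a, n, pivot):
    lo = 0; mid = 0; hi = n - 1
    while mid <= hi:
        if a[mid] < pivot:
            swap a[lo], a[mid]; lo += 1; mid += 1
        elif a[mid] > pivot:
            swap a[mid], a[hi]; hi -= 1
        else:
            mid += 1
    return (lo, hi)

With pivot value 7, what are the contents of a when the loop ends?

[7,7,7,7,9,9,9,9,9,9,9]

lo=0 mid=0 hi=10
9>7: swap(0,10), hi=9 ⇒ [9,9,7,9,9,9,7,7,9,7,9]
9>7: swap(0,9), hi=8 ⇒ [7,9,7,9,9,9,7,7,9,9,9]
7=7: mid=1
9>7: swap(1,8), hi=7 ⇒ [7,9,7,9,9,9,7,7,9,9,9]
9>7: swap(1,7), hi=6 ⇒ [7,7,7,9,9,9,7,9,9,9,9]
7=7: mid=2
7=7: mid=3
9>7: swap(3,6), hi=5 ⇒ [7,7,7,7,9,9,9,9,9,9,9]
7=7: mid=4
9>7: swap(4,5), hi=4 ⇒ [7,7,7,7,9,9,9,9,9,9,9]
9>7: swap(4,4), hi=3 ⇒ [7,7,7,7,9,9,9,9,9,9,9]
done. lo=0 hi=3; a=[7,7,7,7,9,9,9,9,9,9,9]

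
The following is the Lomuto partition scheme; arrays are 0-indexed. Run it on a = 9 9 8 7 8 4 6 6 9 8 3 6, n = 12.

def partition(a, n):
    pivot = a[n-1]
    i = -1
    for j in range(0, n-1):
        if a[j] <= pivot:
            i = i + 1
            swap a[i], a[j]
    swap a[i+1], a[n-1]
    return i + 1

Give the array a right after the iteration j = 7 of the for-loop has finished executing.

pivot=6, i=-1
j=0: 9>6, skip
j=1: 9>6, skip
j=2: 8>6, skip
j=3: 7>6, skip
j=4: 8>6, skip
j=5: 4≤6, i=0, swap(0,5) ⇒ 4 9 8 7 8 9 6 6 9 8 3 6
j=6: 6≤6, i=1, swap(1,6) ⇒ 4 6 8 7 8 9 9 6 9 8 3 6
j=7: 6≤6, i=2, swap(2,7) ⇒ 4 6 6 7 8 9 9 8 9 8 3 6
(after j=7) a = 4 6 6 7 8 9 9 8 9 8 3 6

4 6 6 7 8 9 9 8 9 8 3 6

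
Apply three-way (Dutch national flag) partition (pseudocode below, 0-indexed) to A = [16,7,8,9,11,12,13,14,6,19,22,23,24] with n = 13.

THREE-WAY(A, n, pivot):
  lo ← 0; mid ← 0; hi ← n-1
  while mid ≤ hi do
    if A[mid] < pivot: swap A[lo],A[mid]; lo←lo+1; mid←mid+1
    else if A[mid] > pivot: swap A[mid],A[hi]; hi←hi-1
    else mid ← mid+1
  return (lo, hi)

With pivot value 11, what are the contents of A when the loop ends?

[6,7,8,9,11,13,14,12,19,22,23,24,16]

pivot = 11; lo=0, mid=0, hi=12
A[mid]=16>11: swap A[0],A[12]; hi=11 → [24,7,8,9,11,12,13,14,6,19,22,23,16]
A[mid]=24>11: swap A[0],A[11]; hi=10 → [23,7,8,9,11,12,13,14,6,19,22,24,16]
A[mid]=23>11: swap A[0],A[10]; hi=9 → [22,7,8,9,11,12,13,14,6,19,23,24,16]
A[mid]=22>11: swap A[0],A[9]; hi=8 → [19,7,8,9,11,12,13,14,6,22,23,24,16]
A[mid]=19>11: swap A[0],A[8]; hi=7 → [6,7,8,9,11,12,13,14,19,22,23,24,16]
A[mid]=6<11: swap A[0],A[0]; lo=1,mid=1 → [6,7,8,9,11,12,13,14,19,22,23,24,16]
A[mid]=7<11: swap A[1],A[1]; lo=2,mid=2 → [6,7,8,9,11,12,13,14,19,22,23,24,16]
A[mid]=8<11: swap A[2],A[2]; lo=3,mid=3 → [6,7,8,9,11,12,13,14,19,22,23,24,16]
A[mid]=9<11: swap A[3],A[3]; lo=4,mid=4 → [6,7,8,9,11,12,13,14,19,22,23,24,16]
A[mid]=11=11: mid=5
A[mid]=12>11: swap A[5],A[7]; hi=6 → [6,7,8,9,11,14,13,12,19,22,23,24,16]
A[mid]=14>11: swap A[5],A[6]; hi=5 → [6,7,8,9,11,13,14,12,19,22,23,24,16]
A[mid]=13>11: swap A[5],A[5]; hi=4 → [6,7,8,9,11,13,14,12,19,22,23,24,16]
end: lo=4, hi=4; A = [6,7,8,9,11,13,14,12,19,22,23,24,16]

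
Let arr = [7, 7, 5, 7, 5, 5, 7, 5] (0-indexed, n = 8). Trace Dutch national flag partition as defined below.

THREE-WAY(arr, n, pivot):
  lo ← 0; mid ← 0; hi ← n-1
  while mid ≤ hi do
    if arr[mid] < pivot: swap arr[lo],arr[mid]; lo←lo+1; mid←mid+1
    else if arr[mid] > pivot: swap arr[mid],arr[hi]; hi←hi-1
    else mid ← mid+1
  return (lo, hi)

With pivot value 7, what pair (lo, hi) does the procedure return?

(4, 7)

pivot = 7; lo=0, mid=0, hi=7
arr[mid]=7=7: mid=1
arr[mid]=7=7: mid=2
arr[mid]=5<7: swap arr[0],arr[2]; lo=1,mid=3 → [5, 7, 7, 7, 5, 5, 7, 5]
arr[mid]=7=7: mid=4
arr[mid]=5<7: swap arr[1],arr[4]; lo=2,mid=5 → [5, 5, 7, 7, 7, 5, 7, 5]
arr[mid]=5<7: swap arr[2],arr[5]; lo=3,mid=6 → [5, 5, 5, 7, 7, 7, 7, 5]
arr[mid]=7=7: mid=7
arr[mid]=5<7: swap arr[3],arr[7]; lo=4,mid=8 → [5, 5, 5, 5, 7, 7, 7, 7]
end: lo=4, hi=7; arr = [5, 5, 5, 5, 7, 7, 7, 7]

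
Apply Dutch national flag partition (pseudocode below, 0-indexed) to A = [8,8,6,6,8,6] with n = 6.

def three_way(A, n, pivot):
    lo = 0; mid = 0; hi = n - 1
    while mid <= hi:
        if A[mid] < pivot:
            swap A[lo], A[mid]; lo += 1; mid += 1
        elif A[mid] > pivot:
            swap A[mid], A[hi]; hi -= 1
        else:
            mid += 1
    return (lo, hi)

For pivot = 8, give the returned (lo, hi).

(3, 5)

lo=0 mid=0 hi=5
8=8: mid=1
8=8: mid=2
6<8: swap(0,2), lo=1 mid=3 ⇒ [6,8,8,6,8,6]
6<8: swap(1,3), lo=2 mid=4 ⇒ [6,6,8,8,8,6]
8=8: mid=5
6<8: swap(2,5), lo=3 mid=6 ⇒ [6,6,6,8,8,8]
done. lo=3 hi=5; A=[6,6,6,8,8,8]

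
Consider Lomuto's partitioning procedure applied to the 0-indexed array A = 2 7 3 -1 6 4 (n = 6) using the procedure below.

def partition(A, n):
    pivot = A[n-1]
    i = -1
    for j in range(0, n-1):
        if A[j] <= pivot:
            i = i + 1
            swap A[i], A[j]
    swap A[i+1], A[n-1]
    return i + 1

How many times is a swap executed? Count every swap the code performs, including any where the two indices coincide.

4

pivot=4, i=-1
j=0: 2≤4, i=0, swap(0,0) ⇒ 2 7 3 -1 6 4
j=1: 7>4, skip
j=2: 3≤4, i=1, swap(1,2) ⇒ 2 3 7 -1 6 4
j=3: -1≤4, i=2, swap(2,3) ⇒ 2 3 -1 7 6 4
j=4: 6>4, skip
swap(3,5) ⇒ 2 3 -1 4 6 7; return 3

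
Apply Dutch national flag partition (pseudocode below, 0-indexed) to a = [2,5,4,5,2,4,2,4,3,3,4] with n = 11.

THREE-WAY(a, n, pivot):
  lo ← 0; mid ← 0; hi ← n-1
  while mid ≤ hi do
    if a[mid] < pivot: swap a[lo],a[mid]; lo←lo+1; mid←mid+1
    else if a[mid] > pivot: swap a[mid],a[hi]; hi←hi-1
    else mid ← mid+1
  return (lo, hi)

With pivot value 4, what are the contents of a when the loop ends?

lo=0 mid=0 hi=10
2<4: swap(0,0), lo=1 mid=1 ⇒ [2,5,4,5,2,4,2,4,3,3,4]
5>4: swap(1,10), hi=9 ⇒ [2,4,4,5,2,4,2,4,3,3,5]
4=4: mid=2
4=4: mid=3
5>4: swap(3,9), hi=8 ⇒ [2,4,4,3,2,4,2,4,3,5,5]
3<4: swap(1,3), lo=2 mid=4 ⇒ [2,3,4,4,2,4,2,4,3,5,5]
2<4: swap(2,4), lo=3 mid=5 ⇒ [2,3,2,4,4,4,2,4,3,5,5]
4=4: mid=6
2<4: swap(3,6), lo=4 mid=7 ⇒ [2,3,2,2,4,4,4,4,3,5,5]
4=4: mid=8
3<4: swap(4,8), lo=5 mid=9 ⇒ [2,3,2,2,3,4,4,4,4,5,5]
done. lo=5 hi=8; a=[2,3,2,2,3,4,4,4,4,5,5]

[2,3,2,2,3,4,4,4,4,5,5]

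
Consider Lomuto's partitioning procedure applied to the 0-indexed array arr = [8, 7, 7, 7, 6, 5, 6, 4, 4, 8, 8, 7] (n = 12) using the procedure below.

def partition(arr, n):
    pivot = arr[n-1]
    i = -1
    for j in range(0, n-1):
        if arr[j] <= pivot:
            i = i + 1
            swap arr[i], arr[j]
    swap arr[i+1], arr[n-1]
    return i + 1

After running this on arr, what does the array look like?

[7, 7, 7, 6, 5, 6, 4, 4, 7, 8, 8, 8]

pivot = arr[11] = 7; i = -1
j=0: arr[0]=8 > 7 → no swap
j=1: arr[1]=7 ≤ 7 → i=0, swap arr[0],arr[1] → [7, 8, 7, 7, 6, 5, 6, 4, 4, 8, 8, 7]
j=2: arr[2]=7 ≤ 7 → i=1, swap arr[1],arr[2] → [7, 7, 8, 7, 6, 5, 6, 4, 4, 8, 8, 7]
j=3: arr[3]=7 ≤ 7 → i=2, swap arr[2],arr[3] → [7, 7, 7, 8, 6, 5, 6, 4, 4, 8, 8, 7]
j=4: arr[4]=6 ≤ 7 → i=3, swap arr[3],arr[4] → [7, 7, 7, 6, 8, 5, 6, 4, 4, 8, 8, 7]
j=5: arr[5]=5 ≤ 7 → i=4, swap arr[4],arr[5] → [7, 7, 7, 6, 5, 8, 6, 4, 4, 8, 8, 7]
j=6: arr[6]=6 ≤ 7 → i=5, swap arr[5],arr[6] → [7, 7, 7, 6, 5, 6, 8, 4, 4, 8, 8, 7]
j=7: arr[7]=4 ≤ 7 → i=6, swap arr[6],arr[7] → [7, 7, 7, 6, 5, 6, 4, 8, 4, 8, 8, 7]
j=8: arr[8]=4 ≤ 7 → i=7, swap arr[7],arr[8] → [7, 7, 7, 6, 5, 6, 4, 4, 8, 8, 8, 7]
j=9: arr[9]=8 > 7 → no swap
j=10: arr[10]=8 > 7 → no swap
final swap arr[8],arr[11] → [7, 7, 7, 6, 5, 6, 4, 4, 7, 8, 8, 8]; return 8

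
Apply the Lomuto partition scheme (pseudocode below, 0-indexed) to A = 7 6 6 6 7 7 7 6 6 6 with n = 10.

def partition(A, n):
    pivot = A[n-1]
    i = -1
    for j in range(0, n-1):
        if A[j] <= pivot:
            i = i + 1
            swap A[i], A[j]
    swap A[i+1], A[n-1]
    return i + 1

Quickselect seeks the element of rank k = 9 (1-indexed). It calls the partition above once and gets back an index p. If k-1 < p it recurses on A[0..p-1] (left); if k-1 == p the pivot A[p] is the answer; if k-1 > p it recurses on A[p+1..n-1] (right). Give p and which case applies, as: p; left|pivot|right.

5; right

pivot=6, i=-1
j=0: 7>6, skip
j=1: 6≤6, i=0, swap(0,1) ⇒ 6 7 6 6 7 7 7 6 6 6
j=2: 6≤6, i=1, swap(1,2) ⇒ 6 6 7 6 7 7 7 6 6 6
j=3: 6≤6, i=2, swap(2,3) ⇒ 6 6 6 7 7 7 7 6 6 6
j=4: 7>6, skip
j=5: 7>6, skip
j=6: 7>6, skip
j=7: 6≤6, i=3, swap(3,7) ⇒ 6 6 6 6 7 7 7 7 6 6
j=8: 6≤6, i=4, swap(4,8) ⇒ 6 6 6 6 6 7 7 7 7 6
swap(5,9) ⇒ 6 6 6 6 6 6 7 7 7 7; return 5
p = 5; k-1 = 8 > 5 ⇒ right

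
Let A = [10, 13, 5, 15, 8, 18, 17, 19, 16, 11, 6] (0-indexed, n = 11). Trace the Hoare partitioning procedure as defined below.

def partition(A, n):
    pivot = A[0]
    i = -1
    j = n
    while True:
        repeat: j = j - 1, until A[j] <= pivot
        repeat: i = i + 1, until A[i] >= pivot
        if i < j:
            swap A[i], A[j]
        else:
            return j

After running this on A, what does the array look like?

[6, 8, 5, 15, 13, 18, 17, 19, 16, 11, 10]

pivot=10
j stops at 10 (6), i stops at 0 (10); swap ⇒ [6, 13, 5, 15, 8, 18, 17, 19, 16, 11, 10]
j stops at 4 (8), i stops at 1 (13); swap ⇒ [6, 8, 5, 15, 13, 18, 17, 19, 16, 11, 10]
j stops at 2, i stops at 3; i≥j ⇒ return 2. A=[6, 8, 5, 15, 13, 18, 17, 19, 16, 11, 10]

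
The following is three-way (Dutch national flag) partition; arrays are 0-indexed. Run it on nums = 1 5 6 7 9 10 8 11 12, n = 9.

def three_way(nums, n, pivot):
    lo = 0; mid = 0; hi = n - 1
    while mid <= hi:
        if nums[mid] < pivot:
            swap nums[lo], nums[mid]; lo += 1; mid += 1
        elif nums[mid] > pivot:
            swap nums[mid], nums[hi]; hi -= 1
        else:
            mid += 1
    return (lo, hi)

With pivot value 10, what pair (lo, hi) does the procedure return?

(6, 6)

lo=0 mid=0 hi=8
1<10: swap(0,0), lo=1 mid=1 ⇒ 1 5 6 7 9 10 8 11 12
5<10: swap(1,1), lo=2 mid=2 ⇒ 1 5 6 7 9 10 8 11 12
6<10: swap(2,2), lo=3 mid=3 ⇒ 1 5 6 7 9 10 8 11 12
7<10: swap(3,3), lo=4 mid=4 ⇒ 1 5 6 7 9 10 8 11 12
9<10: swap(4,4), lo=5 mid=5 ⇒ 1 5 6 7 9 10 8 11 12
10=10: mid=6
8<10: swap(5,6), lo=6 mid=7 ⇒ 1 5 6 7 9 8 10 11 12
11>10: swap(7,8), hi=7 ⇒ 1 5 6 7 9 8 10 12 11
12>10: swap(7,7), hi=6 ⇒ 1 5 6 7 9 8 10 12 11
done. lo=6 hi=6; nums=1 5 6 7 9 8 10 12 11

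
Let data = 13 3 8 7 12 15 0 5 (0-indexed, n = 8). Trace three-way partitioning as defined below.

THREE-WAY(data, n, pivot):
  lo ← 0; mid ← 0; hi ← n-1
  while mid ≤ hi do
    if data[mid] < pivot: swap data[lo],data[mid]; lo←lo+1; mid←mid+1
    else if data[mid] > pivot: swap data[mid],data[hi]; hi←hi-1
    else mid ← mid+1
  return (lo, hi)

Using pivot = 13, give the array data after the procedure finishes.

3 8 7 12 5 0 13 15

pivot = 13; lo=0, mid=0, hi=7
data[mid]=13=13: mid=1
data[mid]=3<13: swap data[0],data[1]; lo=1,mid=2 → 3 13 8 7 12 15 0 5
data[mid]=8<13: swap data[1],data[2]; lo=2,mid=3 → 3 8 13 7 12 15 0 5
data[mid]=7<13: swap data[2],data[3]; lo=3,mid=4 → 3 8 7 13 12 15 0 5
data[mid]=12<13: swap data[3],data[4]; lo=4,mid=5 → 3 8 7 12 13 15 0 5
data[mid]=15>13: swap data[5],data[7]; hi=6 → 3 8 7 12 13 5 0 15
data[mid]=5<13: swap data[4],data[5]; lo=5,mid=6 → 3 8 7 12 5 13 0 15
data[mid]=0<13: swap data[5],data[6]; lo=6,mid=7 → 3 8 7 12 5 0 13 15
end: lo=6, hi=6; data = 3 8 7 12 5 0 13 15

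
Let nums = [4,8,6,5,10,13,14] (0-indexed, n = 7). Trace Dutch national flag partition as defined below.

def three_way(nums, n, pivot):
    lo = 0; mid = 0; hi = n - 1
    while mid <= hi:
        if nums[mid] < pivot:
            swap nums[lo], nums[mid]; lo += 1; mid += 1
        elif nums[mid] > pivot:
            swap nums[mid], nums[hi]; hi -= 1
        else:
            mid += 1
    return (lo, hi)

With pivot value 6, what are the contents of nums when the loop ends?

lo=0 mid=0 hi=6
4<6: swap(0,0), lo=1 mid=1 ⇒ [4,8,6,5,10,13,14]
8>6: swap(1,6), hi=5 ⇒ [4,14,6,5,10,13,8]
14>6: swap(1,5), hi=4 ⇒ [4,13,6,5,10,14,8]
13>6: swap(1,4), hi=3 ⇒ [4,10,6,5,13,14,8]
10>6: swap(1,3), hi=2 ⇒ [4,5,6,10,13,14,8]
5<6: swap(1,1), lo=2 mid=2 ⇒ [4,5,6,10,13,14,8]
6=6: mid=3
done. lo=2 hi=2; nums=[4,5,6,10,13,14,8]

[4,5,6,10,13,14,8]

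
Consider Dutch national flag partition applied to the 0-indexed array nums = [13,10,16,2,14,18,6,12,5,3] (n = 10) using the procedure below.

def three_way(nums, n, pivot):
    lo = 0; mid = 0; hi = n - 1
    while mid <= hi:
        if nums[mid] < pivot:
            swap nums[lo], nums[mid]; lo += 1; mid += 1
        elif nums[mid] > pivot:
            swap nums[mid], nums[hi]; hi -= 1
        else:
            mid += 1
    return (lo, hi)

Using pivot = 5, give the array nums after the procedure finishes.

pivot = 5; lo=0, mid=0, hi=9
nums[mid]=13>5: swap nums[0],nums[9]; hi=8 → [3,10,16,2,14,18,6,12,5,13]
nums[mid]=3<5: swap nums[0],nums[0]; lo=1,mid=1 → [3,10,16,2,14,18,6,12,5,13]
nums[mid]=10>5: swap nums[1],nums[8]; hi=7 → [3,5,16,2,14,18,6,12,10,13]
nums[mid]=5=5: mid=2
nums[mid]=16>5: swap nums[2],nums[7]; hi=6 → [3,5,12,2,14,18,6,16,10,13]
nums[mid]=12>5: swap nums[2],nums[6]; hi=5 → [3,5,6,2,14,18,12,16,10,13]
nums[mid]=6>5: swap nums[2],nums[5]; hi=4 → [3,5,18,2,14,6,12,16,10,13]
nums[mid]=18>5: swap nums[2],nums[4]; hi=3 → [3,5,14,2,18,6,12,16,10,13]
nums[mid]=14>5: swap nums[2],nums[3]; hi=2 → [3,5,2,14,18,6,12,16,10,13]
nums[mid]=2<5: swap nums[1],nums[2]; lo=2,mid=3 → [3,2,5,14,18,6,12,16,10,13]
end: lo=2, hi=2; nums = [3,2,5,14,18,6,12,16,10,13]

[3,2,5,14,18,6,12,16,10,13]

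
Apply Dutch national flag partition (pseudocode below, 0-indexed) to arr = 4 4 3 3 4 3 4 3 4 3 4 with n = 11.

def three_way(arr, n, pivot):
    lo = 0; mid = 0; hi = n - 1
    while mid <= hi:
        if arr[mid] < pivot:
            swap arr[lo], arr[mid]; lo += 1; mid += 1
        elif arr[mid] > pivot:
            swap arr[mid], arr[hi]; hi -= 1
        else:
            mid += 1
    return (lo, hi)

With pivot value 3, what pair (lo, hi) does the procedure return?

lo=0 mid=0 hi=10
4>3: swap(0,10), hi=9 ⇒ 4 4 3 3 4 3 4 3 4 3 4
4>3: swap(0,9), hi=8 ⇒ 3 4 3 3 4 3 4 3 4 4 4
3=3: mid=1
4>3: swap(1,8), hi=7 ⇒ 3 4 3 3 4 3 4 3 4 4 4
4>3: swap(1,7), hi=6 ⇒ 3 3 3 3 4 3 4 4 4 4 4
3=3: mid=2
3=3: mid=3
3=3: mid=4
4>3: swap(4,6), hi=5 ⇒ 3 3 3 3 4 3 4 4 4 4 4
4>3: swap(4,5), hi=4 ⇒ 3 3 3 3 3 4 4 4 4 4 4
3=3: mid=5
done. lo=0 hi=4; arr=3 3 3 3 3 4 4 4 4 4 4

(0, 4)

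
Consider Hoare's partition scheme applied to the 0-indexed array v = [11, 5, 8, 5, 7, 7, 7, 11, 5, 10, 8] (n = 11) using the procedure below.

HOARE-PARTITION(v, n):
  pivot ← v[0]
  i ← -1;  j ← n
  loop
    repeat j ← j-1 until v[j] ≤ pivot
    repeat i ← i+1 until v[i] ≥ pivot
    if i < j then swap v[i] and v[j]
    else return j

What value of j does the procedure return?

8

pivot = v[0] = 11; i = -1, j = 11
j→10 (v[10]=8≤11), i→0 (v[0]=11≥11); i<j, swap → [8, 5, 8, 5, 7, 7, 7, 11, 5, 10, 11]
j→9 (v[9]=10≤11), i→7 (v[7]=11≥11); i<j, swap → [8, 5, 8, 5, 7, 7, 7, 10, 5, 11, 11]
j→8, i→9; i≥j, return j=8. v = [8, 5, 8, 5, 7, 7, 7, 10, 5, 11, 11]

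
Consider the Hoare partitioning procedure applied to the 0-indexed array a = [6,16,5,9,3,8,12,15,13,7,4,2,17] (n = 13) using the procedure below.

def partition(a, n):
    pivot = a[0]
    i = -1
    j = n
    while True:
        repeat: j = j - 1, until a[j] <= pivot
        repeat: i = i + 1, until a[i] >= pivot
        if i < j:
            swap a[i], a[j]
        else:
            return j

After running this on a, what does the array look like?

pivot = a[0] = 6; i = -1, j = 13
j→11 (a[11]=2≤6), i→0 (a[0]=6≥6); i<j, swap → [2,16,5,9,3,8,12,15,13,7,4,6,17]
j→10 (a[10]=4≤6), i→1 (a[1]=16≥6); i<j, swap → [2,4,5,9,3,8,12,15,13,7,16,6,17]
j→4 (a[4]=3≤6), i→3 (a[3]=9≥6); i<j, swap → [2,4,5,3,9,8,12,15,13,7,16,6,17]
j→3, i→4; i≥j, return j=3. a = [2,4,5,3,9,8,12,15,13,7,16,6,17]

[2,4,5,3,9,8,12,15,13,7,16,6,17]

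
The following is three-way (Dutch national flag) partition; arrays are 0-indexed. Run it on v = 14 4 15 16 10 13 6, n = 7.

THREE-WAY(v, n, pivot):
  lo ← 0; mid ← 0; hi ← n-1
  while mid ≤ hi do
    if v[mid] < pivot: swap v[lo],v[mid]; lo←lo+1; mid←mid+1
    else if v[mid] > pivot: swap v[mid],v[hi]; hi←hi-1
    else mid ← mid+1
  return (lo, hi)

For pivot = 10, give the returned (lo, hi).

(2, 2)

pivot = 10; lo=0, mid=0, hi=6
v[mid]=14>10: swap v[0],v[6]; hi=5 → 6 4 15 16 10 13 14
v[mid]=6<10: swap v[0],v[0]; lo=1,mid=1 → 6 4 15 16 10 13 14
v[mid]=4<10: swap v[1],v[1]; lo=2,mid=2 → 6 4 15 16 10 13 14
v[mid]=15>10: swap v[2],v[5]; hi=4 → 6 4 13 16 10 15 14
v[mid]=13>10: swap v[2],v[4]; hi=3 → 6 4 10 16 13 15 14
v[mid]=10=10: mid=3
v[mid]=16>10: swap v[3],v[3]; hi=2 → 6 4 10 16 13 15 14
end: lo=2, hi=2; v = 6 4 10 16 13 15 14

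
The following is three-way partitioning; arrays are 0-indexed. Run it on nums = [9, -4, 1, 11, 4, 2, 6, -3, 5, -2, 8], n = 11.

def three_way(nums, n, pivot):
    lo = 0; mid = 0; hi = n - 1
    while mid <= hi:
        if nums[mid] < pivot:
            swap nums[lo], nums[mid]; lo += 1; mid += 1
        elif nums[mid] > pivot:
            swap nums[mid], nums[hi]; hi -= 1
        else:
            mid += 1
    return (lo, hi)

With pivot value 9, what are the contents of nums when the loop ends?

[-4, 1, 8, 4, 2, 6, -3, 5, -2, 9, 11]

pivot = 9; lo=0, mid=0, hi=10
nums[mid]=9=9: mid=1
nums[mid]=-4<9: swap nums[0],nums[1]; lo=1,mid=2 → [-4, 9, 1, 11, 4, 2, 6, -3, 5, -2, 8]
nums[mid]=1<9: swap nums[1],nums[2]; lo=2,mid=3 → [-4, 1, 9, 11, 4, 2, 6, -3, 5, -2, 8]
nums[mid]=11>9: swap nums[3],nums[10]; hi=9 → [-4, 1, 9, 8, 4, 2, 6, -3, 5, -2, 11]
nums[mid]=8<9: swap nums[2],nums[3]; lo=3,mid=4 → [-4, 1, 8, 9, 4, 2, 6, -3, 5, -2, 11]
nums[mid]=4<9: swap nums[3],nums[4]; lo=4,mid=5 → [-4, 1, 8, 4, 9, 2, 6, -3, 5, -2, 11]
nums[mid]=2<9: swap nums[4],nums[5]; lo=5,mid=6 → [-4, 1, 8, 4, 2, 9, 6, -3, 5, -2, 11]
nums[mid]=6<9: swap nums[5],nums[6]; lo=6,mid=7 → [-4, 1, 8, 4, 2, 6, 9, -3, 5, -2, 11]
nums[mid]=-3<9: swap nums[6],nums[7]; lo=7,mid=8 → [-4, 1, 8, 4, 2, 6, -3, 9, 5, -2, 11]
nums[mid]=5<9: swap nums[7],nums[8]; lo=8,mid=9 → [-4, 1, 8, 4, 2, 6, -3, 5, 9, -2, 11]
nums[mid]=-2<9: swap nums[8],nums[9]; lo=9,mid=10 → [-4, 1, 8, 4, 2, 6, -3, 5, -2, 9, 11]
end: lo=9, hi=9; nums = [-4, 1, 8, 4, 2, 6, -3, 5, -2, 9, 11]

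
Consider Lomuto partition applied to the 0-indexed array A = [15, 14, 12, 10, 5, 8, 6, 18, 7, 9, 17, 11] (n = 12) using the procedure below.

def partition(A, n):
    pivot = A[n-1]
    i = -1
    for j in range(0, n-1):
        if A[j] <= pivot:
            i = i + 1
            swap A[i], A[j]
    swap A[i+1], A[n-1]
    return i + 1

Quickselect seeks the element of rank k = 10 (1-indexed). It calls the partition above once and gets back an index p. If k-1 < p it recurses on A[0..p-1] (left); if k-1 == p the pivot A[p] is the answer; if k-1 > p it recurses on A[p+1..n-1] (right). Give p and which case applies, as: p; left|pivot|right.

6; right

pivot = A[11] = 11; i = -1
j=0: A[0]=15 > 11 → no swap
j=1: A[1]=14 > 11 → no swap
j=2: A[2]=12 > 11 → no swap
j=3: A[3]=10 ≤ 11 → i=0, swap A[0],A[3] → [10, 14, 12, 15, 5, 8, 6, 18, 7, 9, 17, 11]
j=4: A[4]=5 ≤ 11 → i=1, swap A[1],A[4] → [10, 5, 12, 15, 14, 8, 6, 18, 7, 9, 17, 11]
j=5: A[5]=8 ≤ 11 → i=2, swap A[2],A[5] → [10, 5, 8, 15, 14, 12, 6, 18, 7, 9, 17, 11]
j=6: A[6]=6 ≤ 11 → i=3, swap A[3],A[6] → [10, 5, 8, 6, 14, 12, 15, 18, 7, 9, 17, 11]
j=7: A[7]=18 > 11 → no swap
j=8: A[8]=7 ≤ 11 → i=4, swap A[4],A[8] → [10, 5, 8, 6, 7, 12, 15, 18, 14, 9, 17, 11]
j=9: A[9]=9 ≤ 11 → i=5, swap A[5],A[9] → [10, 5, 8, 6, 7, 9, 15, 18, 14, 12, 17, 11]
j=10: A[10]=17 > 11 → no swap
final swap A[6],A[11] → [10, 5, 8, 6, 7, 9, 11, 18, 14, 12, 17, 15]; return 6
p = 6; k-1 = 9 > 6 ⇒ right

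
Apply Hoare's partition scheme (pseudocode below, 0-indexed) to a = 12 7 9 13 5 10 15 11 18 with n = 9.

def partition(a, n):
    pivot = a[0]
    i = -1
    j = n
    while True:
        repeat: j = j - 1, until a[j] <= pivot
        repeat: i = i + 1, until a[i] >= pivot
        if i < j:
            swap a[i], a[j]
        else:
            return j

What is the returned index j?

pivot=12
j stops at 7 (11), i stops at 0 (12); swap ⇒ 11 7 9 13 5 10 15 12 18
j stops at 5 (10), i stops at 3 (13); swap ⇒ 11 7 9 10 5 13 15 12 18
j stops at 4, i stops at 5; i≥j ⇒ return 4. a=11 7 9 10 5 13 15 12 18

4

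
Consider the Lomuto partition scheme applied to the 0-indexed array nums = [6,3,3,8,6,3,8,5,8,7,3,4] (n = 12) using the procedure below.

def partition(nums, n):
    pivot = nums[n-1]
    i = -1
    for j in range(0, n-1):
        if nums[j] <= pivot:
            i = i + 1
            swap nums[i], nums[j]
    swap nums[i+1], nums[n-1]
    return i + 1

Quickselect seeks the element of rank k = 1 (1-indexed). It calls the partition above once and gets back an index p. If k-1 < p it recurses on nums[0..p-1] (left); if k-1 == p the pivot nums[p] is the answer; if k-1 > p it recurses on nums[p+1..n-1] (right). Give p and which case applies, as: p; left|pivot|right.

pivot=4, i=-1
j=0: 6>4, skip
j=1: 3≤4, i=0, swap(0,1) ⇒ [3,6,3,8,6,3,8,5,8,7,3,4]
j=2: 3≤4, i=1, swap(1,2) ⇒ [3,3,6,8,6,3,8,5,8,7,3,4]
j=3: 8>4, skip
j=4: 6>4, skip
j=5: 3≤4, i=2, swap(2,5) ⇒ [3,3,3,8,6,6,8,5,8,7,3,4]
j=6: 8>4, skip
j=7: 5>4, skip
j=8: 8>4, skip
j=9: 7>4, skip
j=10: 3≤4, i=3, swap(3,10) ⇒ [3,3,3,3,6,6,8,5,8,7,8,4]
swap(4,11) ⇒ [3,3,3,3,4,6,8,5,8,7,8,6]; return 4
p = 4; k-1 = 0 < 4 ⇒ left

4; left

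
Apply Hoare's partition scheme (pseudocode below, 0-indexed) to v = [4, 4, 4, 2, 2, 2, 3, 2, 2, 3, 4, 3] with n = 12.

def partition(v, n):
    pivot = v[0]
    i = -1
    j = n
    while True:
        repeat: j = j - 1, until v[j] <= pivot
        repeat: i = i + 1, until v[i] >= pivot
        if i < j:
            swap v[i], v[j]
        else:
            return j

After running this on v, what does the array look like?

pivot = v[0] = 4; i = -1, j = 12
j→11 (v[11]=3≤4), i→0 (v[0]=4≥4); i<j, swap → [3, 4, 4, 2, 2, 2, 3, 2, 2, 3, 4, 4]
j→10 (v[10]=4≤4), i→1 (v[1]=4≥4); i<j, swap → [3, 4, 4, 2, 2, 2, 3, 2, 2, 3, 4, 4]
j→9 (v[9]=3≤4), i→2 (v[2]=4≥4); i<j, swap → [3, 4, 3, 2, 2, 2, 3, 2, 2, 4, 4, 4]
j→8, i→9; i≥j, return j=8. v = [3, 4, 3, 2, 2, 2, 3, 2, 2, 4, 4, 4]

[3, 4, 3, 2, 2, 2, 3, 2, 2, 4, 4, 4]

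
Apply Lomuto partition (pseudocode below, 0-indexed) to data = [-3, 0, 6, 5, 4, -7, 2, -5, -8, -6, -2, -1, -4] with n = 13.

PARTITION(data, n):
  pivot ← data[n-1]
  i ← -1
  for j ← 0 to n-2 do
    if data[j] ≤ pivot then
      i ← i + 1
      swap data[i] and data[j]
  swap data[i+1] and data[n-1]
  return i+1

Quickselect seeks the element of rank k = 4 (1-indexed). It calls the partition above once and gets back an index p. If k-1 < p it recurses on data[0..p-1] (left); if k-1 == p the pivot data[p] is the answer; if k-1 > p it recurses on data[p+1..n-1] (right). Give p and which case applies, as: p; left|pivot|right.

pivot=-4, i=-1
j=0: -3>-4, skip
j=1: 0>-4, skip
j=2: 6>-4, skip
j=3: 5>-4, skip
j=4: 4>-4, skip
j=5: -7≤-4, i=0, swap(0,5) ⇒ [-7, 0, 6, 5, 4, -3, 2, -5, -8, -6, -2, -1, -4]
j=6: 2>-4, skip
j=7: -5≤-4, i=1, swap(1,7) ⇒ [-7, -5, 6, 5, 4, -3, 2, 0, -8, -6, -2, -1, -4]
j=8: -8≤-4, i=2, swap(2,8) ⇒ [-7, -5, -8, 5, 4, -3, 2, 0, 6, -6, -2, -1, -4]
j=9: -6≤-4, i=3, swap(3,9) ⇒ [-7, -5, -8, -6, 4, -3, 2, 0, 6, 5, -2, -1, -4]
j=10: -2>-4, skip
j=11: -1>-4, skip
swap(4,12) ⇒ [-7, -5, -8, -6, -4, -3, 2, 0, 6, 5, -2, -1, 4]; return 4
p = 4; k-1 = 3 < 4 ⇒ left

4; left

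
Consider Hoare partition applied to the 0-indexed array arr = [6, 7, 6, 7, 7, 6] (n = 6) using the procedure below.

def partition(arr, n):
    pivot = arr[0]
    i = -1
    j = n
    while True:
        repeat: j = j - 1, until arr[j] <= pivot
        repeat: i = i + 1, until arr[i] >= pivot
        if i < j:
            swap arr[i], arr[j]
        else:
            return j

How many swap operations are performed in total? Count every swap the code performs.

pivot = arr[0] = 6; i = -1, j = 6
j→5 (arr[5]=6≤6), i→0 (arr[0]=6≥6); i<j, swap → [6, 7, 6, 7, 7, 6]
j→2 (arr[2]=6≤6), i→1 (arr[1]=7≥6); i<j, swap → [6, 6, 7, 7, 7, 6]
j→1, i→2; i≥j, return j=1. arr = [6, 6, 7, 7, 7, 6]

2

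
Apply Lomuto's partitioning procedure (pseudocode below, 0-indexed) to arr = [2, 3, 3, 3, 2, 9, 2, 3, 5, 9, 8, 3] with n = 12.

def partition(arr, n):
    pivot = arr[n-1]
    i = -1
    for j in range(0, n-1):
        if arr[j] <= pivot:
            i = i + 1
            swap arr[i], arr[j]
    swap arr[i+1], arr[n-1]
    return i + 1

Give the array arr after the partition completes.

[2, 3, 3, 3, 2, 2, 3, 3, 5, 9, 8, 9]

pivot=3, i=-1
j=0: 2≤3, i=0, swap(0,0) ⇒ [2, 3, 3, 3, 2, 9, 2, 3, 5, 9, 8, 3]
j=1: 3≤3, i=1, swap(1,1) ⇒ [2, 3, 3, 3, 2, 9, 2, 3, 5, 9, 8, 3]
j=2: 3≤3, i=2, swap(2,2) ⇒ [2, 3, 3, 3, 2, 9, 2, 3, 5, 9, 8, 3]
j=3: 3≤3, i=3, swap(3,3) ⇒ [2, 3, 3, 3, 2, 9, 2, 3, 5, 9, 8, 3]
j=4: 2≤3, i=4, swap(4,4) ⇒ [2, 3, 3, 3, 2, 9, 2, 3, 5, 9, 8, 3]
j=5: 9>3, skip
j=6: 2≤3, i=5, swap(5,6) ⇒ [2, 3, 3, 3, 2, 2, 9, 3, 5, 9, 8, 3]
j=7: 3≤3, i=6, swap(6,7) ⇒ [2, 3, 3, 3, 2, 2, 3, 9, 5, 9, 8, 3]
j=8: 5>3, skip
j=9: 9>3, skip
j=10: 8>3, skip
swap(7,11) ⇒ [2, 3, 3, 3, 2, 2, 3, 3, 5, 9, 8, 9]; return 7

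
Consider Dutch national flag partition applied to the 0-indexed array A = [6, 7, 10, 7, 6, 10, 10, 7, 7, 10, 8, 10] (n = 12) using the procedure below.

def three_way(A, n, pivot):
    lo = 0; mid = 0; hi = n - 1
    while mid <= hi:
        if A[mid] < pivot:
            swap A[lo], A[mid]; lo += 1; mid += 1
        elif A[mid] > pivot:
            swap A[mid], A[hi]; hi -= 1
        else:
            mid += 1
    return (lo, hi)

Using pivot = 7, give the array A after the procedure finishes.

[6, 6, 7, 7, 7, 7, 10, 10, 10, 8, 10, 10]

lo=0 mid=0 hi=11
6<7: swap(0,0), lo=1 mid=1 ⇒ [6, 7, 10, 7, 6, 10, 10, 7, 7, 10, 8, 10]
7=7: mid=2
10>7: swap(2,11), hi=10 ⇒ [6, 7, 10, 7, 6, 10, 10, 7, 7, 10, 8, 10]
10>7: swap(2,10), hi=9 ⇒ [6, 7, 8, 7, 6, 10, 10, 7, 7, 10, 10, 10]
8>7: swap(2,9), hi=8 ⇒ [6, 7, 10, 7, 6, 10, 10, 7, 7, 8, 10, 10]
10>7: swap(2,8), hi=7 ⇒ [6, 7, 7, 7, 6, 10, 10, 7, 10, 8, 10, 10]
7=7: mid=3
7=7: mid=4
6<7: swap(1,4), lo=2 mid=5 ⇒ [6, 6, 7, 7, 7, 10, 10, 7, 10, 8, 10, 10]
10>7: swap(5,7), hi=6 ⇒ [6, 6, 7, 7, 7, 7, 10, 10, 10, 8, 10, 10]
7=7: mid=6
10>7: swap(6,6), hi=5 ⇒ [6, 6, 7, 7, 7, 7, 10, 10, 10, 8, 10, 10]
done. lo=2 hi=5; A=[6, 6, 7, 7, 7, 7, 10, 10, 10, 8, 10, 10]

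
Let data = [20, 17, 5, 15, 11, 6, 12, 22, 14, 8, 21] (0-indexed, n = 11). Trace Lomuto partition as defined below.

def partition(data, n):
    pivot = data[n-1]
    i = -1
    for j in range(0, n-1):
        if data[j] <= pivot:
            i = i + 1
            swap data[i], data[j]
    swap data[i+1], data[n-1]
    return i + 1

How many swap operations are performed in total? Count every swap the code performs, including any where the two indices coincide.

10

pivot = data[10] = 21; i = -1
j=0: data[0]=20 ≤ 21 → i=0, swap data[0],data[0] (no change) → [20, 17, 5, 15, 11, 6, 12, 22, 14, 8, 21]
j=1: data[1]=17 ≤ 21 → i=1, swap data[1],data[1] (no change) → [20, 17, 5, 15, 11, 6, 12, 22, 14, 8, 21]
j=2: data[2]=5 ≤ 21 → i=2, swap data[2],data[2] (no change) → [20, 17, 5, 15, 11, 6, 12, 22, 14, 8, 21]
j=3: data[3]=15 ≤ 21 → i=3, swap data[3],data[3] (no change) → [20, 17, 5, 15, 11, 6, 12, 22, 14, 8, 21]
j=4: data[4]=11 ≤ 21 → i=4, swap data[4],data[4] (no change) → [20, 17, 5, 15, 11, 6, 12, 22, 14, 8, 21]
j=5: data[5]=6 ≤ 21 → i=5, swap data[5],data[5] (no change) → [20, 17, 5, 15, 11, 6, 12, 22, 14, 8, 21]
j=6: data[6]=12 ≤ 21 → i=6, swap data[6],data[6] (no change) → [20, 17, 5, 15, 11, 6, 12, 22, 14, 8, 21]
j=7: data[7]=22 > 21 → no swap
j=8: data[8]=14 ≤ 21 → i=7, swap data[7],data[8] → [20, 17, 5, 15, 11, 6, 12, 14, 22, 8, 21]
j=9: data[9]=8 ≤ 21 → i=8, swap data[8],data[9] → [20, 17, 5, 15, 11, 6, 12, 14, 8, 22, 21]
final swap data[9],data[10] → [20, 17, 5, 15, 11, 6, 12, 14, 8, 21, 22]; return 9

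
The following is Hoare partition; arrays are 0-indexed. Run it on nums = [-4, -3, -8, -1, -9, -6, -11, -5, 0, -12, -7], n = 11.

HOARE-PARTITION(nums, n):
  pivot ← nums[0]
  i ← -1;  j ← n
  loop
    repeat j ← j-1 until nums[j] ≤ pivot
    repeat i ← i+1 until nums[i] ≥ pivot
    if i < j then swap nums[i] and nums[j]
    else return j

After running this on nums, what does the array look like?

[-7, -12, -8, -5, -9, -6, -11, -1, 0, -3, -4]

pivot=-4
j stops at 10 (-7), i stops at 0 (-4); swap ⇒ [-7, -3, -8, -1, -9, -6, -11, -5, 0, -12, -4]
j stops at 9 (-12), i stops at 1 (-3); swap ⇒ [-7, -12, -8, -1, -9, -6, -11, -5, 0, -3, -4]
j stops at 7 (-5), i stops at 3 (-1); swap ⇒ [-7, -12, -8, -5, -9, -6, -11, -1, 0, -3, -4]
j stops at 6, i stops at 7; i≥j ⇒ return 6. nums=[-7, -12, -8, -5, -9, -6, -11, -1, 0, -3, -4]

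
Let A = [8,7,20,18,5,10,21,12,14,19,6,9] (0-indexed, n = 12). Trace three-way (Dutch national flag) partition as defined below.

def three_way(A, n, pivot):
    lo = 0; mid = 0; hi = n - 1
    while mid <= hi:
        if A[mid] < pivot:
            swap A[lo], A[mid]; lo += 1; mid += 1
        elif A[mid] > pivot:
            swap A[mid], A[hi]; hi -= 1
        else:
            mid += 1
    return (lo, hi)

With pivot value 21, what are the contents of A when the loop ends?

pivot = 21; lo=0, mid=0, hi=11
A[mid]=8<21: swap A[0],A[0]; lo=1,mid=1 → [8,7,20,18,5,10,21,12,14,19,6,9]
A[mid]=7<21: swap A[1],A[1]; lo=2,mid=2 → [8,7,20,18,5,10,21,12,14,19,6,9]
A[mid]=20<21: swap A[2],A[2]; lo=3,mid=3 → [8,7,20,18,5,10,21,12,14,19,6,9]
A[mid]=18<21: swap A[3],A[3]; lo=4,mid=4 → [8,7,20,18,5,10,21,12,14,19,6,9]
A[mid]=5<21: swap A[4],A[4]; lo=5,mid=5 → [8,7,20,18,5,10,21,12,14,19,6,9]
A[mid]=10<21: swap A[5],A[5]; lo=6,mid=6 → [8,7,20,18,5,10,21,12,14,19,6,9]
A[mid]=21=21: mid=7
A[mid]=12<21: swap A[6],A[7]; lo=7,mid=8 → [8,7,20,18,5,10,12,21,14,19,6,9]
A[mid]=14<21: swap A[7],A[8]; lo=8,mid=9 → [8,7,20,18,5,10,12,14,21,19,6,9]
A[mid]=19<21: swap A[8],A[9]; lo=9,mid=10 → [8,7,20,18,5,10,12,14,19,21,6,9]
A[mid]=6<21: swap A[9],A[10]; lo=10,mid=11 → [8,7,20,18,5,10,12,14,19,6,21,9]
A[mid]=9<21: swap A[10],A[11]; lo=11,mid=12 → [8,7,20,18,5,10,12,14,19,6,9,21]
end: lo=11, hi=11; A = [8,7,20,18,5,10,12,14,19,6,9,21]

[8,7,20,18,5,10,12,14,19,6,9,21]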